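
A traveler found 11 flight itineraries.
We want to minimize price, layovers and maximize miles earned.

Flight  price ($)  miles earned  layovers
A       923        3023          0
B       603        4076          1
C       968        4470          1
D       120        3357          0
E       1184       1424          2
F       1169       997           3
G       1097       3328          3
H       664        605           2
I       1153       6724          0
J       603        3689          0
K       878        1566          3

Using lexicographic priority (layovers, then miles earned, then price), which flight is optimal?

I

First minimize layovers: best is 0, kept {A, D, I, J}.
Then maximize miles earned: best is 6724, kept {I}.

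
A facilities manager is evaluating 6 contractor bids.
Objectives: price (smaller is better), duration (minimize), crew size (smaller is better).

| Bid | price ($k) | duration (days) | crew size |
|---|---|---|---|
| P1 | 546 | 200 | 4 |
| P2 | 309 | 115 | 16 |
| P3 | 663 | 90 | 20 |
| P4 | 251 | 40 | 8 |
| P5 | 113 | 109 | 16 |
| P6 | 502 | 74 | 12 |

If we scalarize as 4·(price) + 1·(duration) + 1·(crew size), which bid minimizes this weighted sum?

P1: 4·546 + 1·200 + 1·4 = 2388
P2: 4·309 + 1·115 + 1·16 = 1367
P3: 4·663 + 1·90 + 1·20 = 2762
P4: 4·251 + 1·40 + 1·8 = 1052
P5: 4·113 + 1·109 + 1·16 = 577
P6: 4·502 + 1·74 + 1·12 = 2094
Lowest: P5 at 577.

P5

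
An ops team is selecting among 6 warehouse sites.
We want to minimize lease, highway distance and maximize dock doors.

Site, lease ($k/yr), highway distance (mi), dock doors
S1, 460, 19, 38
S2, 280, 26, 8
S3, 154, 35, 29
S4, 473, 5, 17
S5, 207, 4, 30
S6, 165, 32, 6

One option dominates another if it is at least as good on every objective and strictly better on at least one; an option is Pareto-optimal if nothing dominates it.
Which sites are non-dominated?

S1, S3, S5, S6

S1: not dominated (best dock doors).
S2: dominated by S5 (lease 207≤280, highway distance 4≤26, dock doors 30≥8).
S3: not dominated (best lease).
S4: dominated by S5 (lease 207≤473, highway distance 4≤5, dock doors 30≥17).
S5: not dominated (best highway distance).
S6: not dominated.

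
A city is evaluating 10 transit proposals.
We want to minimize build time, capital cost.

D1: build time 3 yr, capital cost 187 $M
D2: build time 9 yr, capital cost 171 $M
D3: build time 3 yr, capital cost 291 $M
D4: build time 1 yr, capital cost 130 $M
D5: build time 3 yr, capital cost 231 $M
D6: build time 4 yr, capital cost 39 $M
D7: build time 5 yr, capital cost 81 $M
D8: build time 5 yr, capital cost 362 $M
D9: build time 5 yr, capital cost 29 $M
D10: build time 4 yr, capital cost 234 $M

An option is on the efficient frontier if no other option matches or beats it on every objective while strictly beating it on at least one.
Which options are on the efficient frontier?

D4, D6, D9

D1: dominated by D4 (build time 1≤3, capital cost 130≤187).
D2: dominated by D4 (build time 1≤9, capital cost 130≤171).
D3: dominated by D1 (build time 3≤3, capital cost 187≤291).
D4: not dominated (best build time).
D5: dominated by D1 (build time 3≤3, capital cost 187≤231).
D6: not dominated.
D7: dominated by D6 (build time 4≤5, capital cost 39≤81).
D8: dominated by D1 (build time 3≤5, capital cost 187≤362).
D9: not dominated (best capital cost).
D10: dominated by D1 (build time 3≤4, capital cost 187≤234).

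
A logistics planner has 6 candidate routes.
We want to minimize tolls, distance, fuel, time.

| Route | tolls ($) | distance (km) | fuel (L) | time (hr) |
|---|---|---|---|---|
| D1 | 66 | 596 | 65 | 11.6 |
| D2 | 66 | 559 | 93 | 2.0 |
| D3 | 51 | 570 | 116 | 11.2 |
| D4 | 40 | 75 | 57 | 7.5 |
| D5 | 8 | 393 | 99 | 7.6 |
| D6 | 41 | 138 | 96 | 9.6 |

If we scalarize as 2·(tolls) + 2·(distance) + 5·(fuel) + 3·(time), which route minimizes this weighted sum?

D4

D1: 2·66 + 2·596 + 5·65 + 3·11.6 = 1683.8
D2: 2·66 + 2·559 + 5·93 + 3·2.0 = 1721.0
D3: 2·51 + 2·570 + 5·116 + 3·11.2 = 1855.6
D4: 2·40 + 2·75 + 5·57 + 3·7.5 = 537.5
D5: 2·8 + 2·393 + 5·99 + 3·7.6 = 1319.8
D6: 2·41 + 2·138 + 5·96 + 3·9.6 = 866.8
Lowest: D4 at 537.5.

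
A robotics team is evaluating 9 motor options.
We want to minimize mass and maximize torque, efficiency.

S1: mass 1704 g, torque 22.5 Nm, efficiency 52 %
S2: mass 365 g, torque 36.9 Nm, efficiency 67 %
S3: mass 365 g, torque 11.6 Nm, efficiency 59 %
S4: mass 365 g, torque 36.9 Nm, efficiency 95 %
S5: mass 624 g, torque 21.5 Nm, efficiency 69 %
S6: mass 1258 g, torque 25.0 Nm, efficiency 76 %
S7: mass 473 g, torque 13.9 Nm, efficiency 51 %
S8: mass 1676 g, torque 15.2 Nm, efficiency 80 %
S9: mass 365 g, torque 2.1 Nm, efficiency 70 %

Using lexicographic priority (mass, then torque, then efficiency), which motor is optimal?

S4

First minimize mass: best is 365, kept {S2, S3, S4, S9}.
Then maximize torque: best is 36.9, kept {S2, S4}.
Then maximize efficiency: best is 95, kept {S4}.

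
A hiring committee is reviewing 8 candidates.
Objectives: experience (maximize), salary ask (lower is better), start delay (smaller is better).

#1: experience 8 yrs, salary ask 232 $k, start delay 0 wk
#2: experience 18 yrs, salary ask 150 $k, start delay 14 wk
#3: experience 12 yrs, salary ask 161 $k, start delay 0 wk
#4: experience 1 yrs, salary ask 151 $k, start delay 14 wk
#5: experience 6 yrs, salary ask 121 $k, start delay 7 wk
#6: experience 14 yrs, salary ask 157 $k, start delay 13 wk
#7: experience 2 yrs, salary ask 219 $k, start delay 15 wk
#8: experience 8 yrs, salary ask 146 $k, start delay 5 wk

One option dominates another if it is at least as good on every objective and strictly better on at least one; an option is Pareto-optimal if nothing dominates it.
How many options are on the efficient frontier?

#1: dominated by #3 (experience 12≥8, salary ask 161≤232, start delay 0≤0).
#2: not dominated (best experience).
#3: not dominated.
#4: dominated by #2 (experience 18≥1, salary ask 150≤151, start delay 14≤14).
#5: not dominated (best salary ask).
#6: not dominated.
#7: dominated by #2 (experience 18≥2, salary ask 150≤219, start delay 14≤15).
#8: not dominated.
Pareto-optimal: #2, #3, #5, #6, #8 → 5.

5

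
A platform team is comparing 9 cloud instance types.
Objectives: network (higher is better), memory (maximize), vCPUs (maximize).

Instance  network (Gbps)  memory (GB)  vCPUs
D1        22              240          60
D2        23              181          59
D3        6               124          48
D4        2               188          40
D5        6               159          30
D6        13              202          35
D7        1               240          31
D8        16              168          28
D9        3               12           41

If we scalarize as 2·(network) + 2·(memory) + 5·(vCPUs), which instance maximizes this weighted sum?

D1: 2·22 + 2·240 + 5·60 = 824
D2: 2·23 + 2·181 + 5·59 = 703
D3: 2·6 + 2·124 + 5·48 = 500
D4: 2·2 + 2·188 + 5·40 = 580
D5: 2·6 + 2·159 + 5·30 = 480
D6: 2·13 + 2·202 + 5·35 = 605
D7: 2·1 + 2·240 + 5·31 = 637
D8: 2·16 + 2·168 + 5·28 = 508
D9: 2·3 + 2·12 + 5·41 = 235
Highest: D1 at 824.

D1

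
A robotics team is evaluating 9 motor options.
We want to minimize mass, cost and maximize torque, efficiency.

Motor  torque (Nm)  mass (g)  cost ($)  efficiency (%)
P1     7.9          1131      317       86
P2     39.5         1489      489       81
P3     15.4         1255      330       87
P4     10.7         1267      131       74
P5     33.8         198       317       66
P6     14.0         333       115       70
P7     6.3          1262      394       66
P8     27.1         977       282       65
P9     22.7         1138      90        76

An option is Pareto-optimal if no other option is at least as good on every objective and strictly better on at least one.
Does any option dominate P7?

Yes

P1 vs P7: torque 7.9≥6.3, mass 1131≤1262, cost 317≤394, efficiency 86≥66 — P1 is at least as good on every objective and strictly better on at least one, so P1 dominates P7.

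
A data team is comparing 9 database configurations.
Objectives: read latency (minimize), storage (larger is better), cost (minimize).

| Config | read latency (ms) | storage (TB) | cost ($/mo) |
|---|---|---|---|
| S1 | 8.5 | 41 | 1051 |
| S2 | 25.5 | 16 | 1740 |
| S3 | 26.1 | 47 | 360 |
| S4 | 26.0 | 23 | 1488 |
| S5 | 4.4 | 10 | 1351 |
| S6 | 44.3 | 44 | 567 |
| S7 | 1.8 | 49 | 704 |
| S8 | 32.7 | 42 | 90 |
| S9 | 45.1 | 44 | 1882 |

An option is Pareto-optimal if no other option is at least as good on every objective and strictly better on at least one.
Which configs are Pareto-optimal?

S1: dominated by S7 (read latency 1.8≤8.5, storage 49≥41, cost 704≤1051).
S2: dominated by S1 (read latency 8.5≤25.5, storage 41≥16, cost 1051≤1740).
S3: not dominated.
S4: dominated by S1 (read latency 8.5≤26.0, storage 41≥23, cost 1051≤1488).
S5: dominated by S7 (read latency 1.8≤4.4, storage 49≥10, cost 704≤1351).
S6: dominated by S3 (read latency 26.1≤44.3, storage 47≥44, cost 360≤567).
S7: not dominated (best read latency).
S8: not dominated (best cost).
S9: dominated by S3 (read latency 26.1≤45.1, storage 47≥44, cost 360≤1882).

S3, S7, S8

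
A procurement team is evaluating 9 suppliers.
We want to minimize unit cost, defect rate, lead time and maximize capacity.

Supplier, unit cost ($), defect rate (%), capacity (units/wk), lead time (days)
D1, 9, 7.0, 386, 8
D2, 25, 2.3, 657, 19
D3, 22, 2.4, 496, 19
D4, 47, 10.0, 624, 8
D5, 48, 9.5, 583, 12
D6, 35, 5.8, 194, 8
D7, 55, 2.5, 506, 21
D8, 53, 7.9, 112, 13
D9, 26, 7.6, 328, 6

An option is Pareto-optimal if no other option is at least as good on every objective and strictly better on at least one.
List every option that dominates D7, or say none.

D2: unit cost 25≤55, defect rate 2.3≤2.5, capacity 657≥506, lead time 19≤21 — dominates D7.
Others (D1, D3, D4, D5, D6, D8, D9) are each worse than D7 on at least one objective.

D2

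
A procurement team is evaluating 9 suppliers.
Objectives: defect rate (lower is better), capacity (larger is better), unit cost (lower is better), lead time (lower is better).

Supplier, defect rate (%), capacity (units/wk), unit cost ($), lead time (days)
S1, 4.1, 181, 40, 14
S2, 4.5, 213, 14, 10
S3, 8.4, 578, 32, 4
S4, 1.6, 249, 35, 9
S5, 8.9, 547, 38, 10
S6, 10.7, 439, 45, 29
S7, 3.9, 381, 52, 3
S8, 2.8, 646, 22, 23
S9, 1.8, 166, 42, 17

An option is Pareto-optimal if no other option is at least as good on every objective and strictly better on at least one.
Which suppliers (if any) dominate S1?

S4

S4: defect rate 1.6≤4.1, capacity 249≥181, unit cost 35≤40, lead time 9≤14 — dominates S1.
Others (S2, S3, S5, S6, S7, S8, S9) are each worse than S1 on at least one objective.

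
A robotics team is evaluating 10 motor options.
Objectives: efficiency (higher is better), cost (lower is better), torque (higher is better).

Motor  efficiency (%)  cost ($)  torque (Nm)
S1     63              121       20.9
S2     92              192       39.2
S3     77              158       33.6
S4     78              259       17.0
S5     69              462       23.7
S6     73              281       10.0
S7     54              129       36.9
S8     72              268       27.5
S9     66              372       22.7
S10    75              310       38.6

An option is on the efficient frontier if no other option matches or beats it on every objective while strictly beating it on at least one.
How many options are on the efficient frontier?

4

S1: not dominated (best cost).
S2: not dominated (best efficiency).
S3: not dominated.
S4: dominated by S2 (efficiency 92≥78, cost 192≤259, torque 39.2≥17.0).
S5: dominated by S2 (efficiency 92≥69, cost 192≤462, torque 39.2≥23.7).
S6: dominated by S2 (efficiency 92≥73, cost 192≤281, torque 39.2≥10.0).
S7: not dominated.
S8: dominated by S2 (efficiency 92≥72, cost 192≤268, torque 39.2≥27.5).
S9: dominated by S2 (efficiency 92≥66, cost 192≤372, torque 39.2≥22.7).
S10: dominated by S2 (efficiency 92≥75, cost 192≤310, torque 39.2≥38.6).
Pareto-optimal: S1, S2, S3, S7 → 4.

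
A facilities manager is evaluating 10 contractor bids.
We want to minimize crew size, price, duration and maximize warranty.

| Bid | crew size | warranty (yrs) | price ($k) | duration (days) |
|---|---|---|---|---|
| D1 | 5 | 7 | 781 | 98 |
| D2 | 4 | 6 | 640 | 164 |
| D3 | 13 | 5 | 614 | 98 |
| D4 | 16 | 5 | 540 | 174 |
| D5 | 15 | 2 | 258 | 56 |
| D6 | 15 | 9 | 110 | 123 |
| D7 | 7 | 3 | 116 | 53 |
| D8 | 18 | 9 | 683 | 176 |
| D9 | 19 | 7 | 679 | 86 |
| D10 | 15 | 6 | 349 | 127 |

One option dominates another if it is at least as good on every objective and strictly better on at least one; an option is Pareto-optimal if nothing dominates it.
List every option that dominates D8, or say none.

D6: crew size 15≤18, warranty 9≥9, price 110≤683, duration 123≤176 — dominates D8.
Others (D1, D2, D3, D4, D5, D7, D9, D10) are each worse than D8 on at least one objective.

D6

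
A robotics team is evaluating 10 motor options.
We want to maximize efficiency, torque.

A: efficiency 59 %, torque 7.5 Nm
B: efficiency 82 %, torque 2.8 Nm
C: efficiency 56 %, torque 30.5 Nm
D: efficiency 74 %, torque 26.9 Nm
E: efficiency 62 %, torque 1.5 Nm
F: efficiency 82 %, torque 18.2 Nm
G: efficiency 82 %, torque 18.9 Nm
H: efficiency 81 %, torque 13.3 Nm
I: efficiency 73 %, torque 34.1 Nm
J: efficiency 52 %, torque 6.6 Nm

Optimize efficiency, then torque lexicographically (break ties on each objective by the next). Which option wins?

First maximize efficiency: best is 82, kept {B, F, G}.
Then maximize torque: best is 18.9, kept {G}.

G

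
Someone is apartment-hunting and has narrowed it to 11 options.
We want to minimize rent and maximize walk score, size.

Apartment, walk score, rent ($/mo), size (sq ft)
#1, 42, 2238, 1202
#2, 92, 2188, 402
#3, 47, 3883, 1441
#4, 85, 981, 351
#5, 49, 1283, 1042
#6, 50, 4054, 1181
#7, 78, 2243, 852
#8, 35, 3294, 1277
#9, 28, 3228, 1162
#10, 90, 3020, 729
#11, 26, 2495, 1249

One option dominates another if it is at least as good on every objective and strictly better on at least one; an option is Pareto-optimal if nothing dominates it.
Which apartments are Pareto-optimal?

#1, #2, #3, #4, #5, #6, #7, #8, #10, #11

#1: not dominated.
#2: not dominated (best walk score).
#3: not dominated (best size).
#4: not dominated (best rent).
#5: not dominated.
#6: not dominated.
#7: not dominated.
#8: not dominated.
#9: dominated by #1 (walk score 42≥28, rent 2238≤3228, size 1202≥1162).
#10: not dominated.
#11: not dominated.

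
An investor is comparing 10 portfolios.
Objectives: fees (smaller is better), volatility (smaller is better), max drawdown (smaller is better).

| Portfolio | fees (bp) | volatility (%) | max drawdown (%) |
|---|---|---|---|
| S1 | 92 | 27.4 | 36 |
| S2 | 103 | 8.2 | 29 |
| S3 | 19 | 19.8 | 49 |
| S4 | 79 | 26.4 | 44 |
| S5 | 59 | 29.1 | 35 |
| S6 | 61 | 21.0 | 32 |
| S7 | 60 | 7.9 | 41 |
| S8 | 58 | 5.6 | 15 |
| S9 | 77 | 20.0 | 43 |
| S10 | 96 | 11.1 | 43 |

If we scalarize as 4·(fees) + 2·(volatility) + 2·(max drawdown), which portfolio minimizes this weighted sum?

S3

S1: 4·92 + 2·27.4 + 2·36 = 494.8
S2: 4·103 + 2·8.2 + 2·29 = 486.4
S3: 4·19 + 2·19.8 + 2·49 = 213.6
S4: 4·79 + 2·26.4 + 2·44 = 456.8
S5: 4·59 + 2·29.1 + 2·35 = 364.2
S6: 4·61 + 2·21.0 + 2·32 = 350.0
S7: 4·60 + 2·7.9 + 2·41 = 337.8
S8: 4·58 + 2·5.6 + 2·15 = 273.2
S9: 4·77 + 2·20.0 + 2·43 = 434.0
S10: 4·96 + 2·11.1 + 2·43 = 492.2
Lowest: S3 at 213.6.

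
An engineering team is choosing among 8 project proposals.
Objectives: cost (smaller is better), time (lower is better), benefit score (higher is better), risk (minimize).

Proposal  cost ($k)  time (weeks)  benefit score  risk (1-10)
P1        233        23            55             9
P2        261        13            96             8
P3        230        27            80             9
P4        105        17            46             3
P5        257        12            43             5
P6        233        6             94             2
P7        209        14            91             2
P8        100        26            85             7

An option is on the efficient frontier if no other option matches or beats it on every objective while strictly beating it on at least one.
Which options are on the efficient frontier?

P2, P4, P6, P7, P8

P1: dominated by P6 (cost 233≤233, time 6≤23, benefit score 94≥55, risk 2≤9).
P2: not dominated (best benefit score).
P3: dominated by P7 (cost 209≤230, time 14≤27, benefit score 91≥80, risk 2≤9).
P4: not dominated.
P5: dominated by P6 (cost 233≤257, time 6≤12, benefit score 94≥43, risk 2≤5).
P6: not dominated (best time).
P7: not dominated.
P8: not dominated (best cost).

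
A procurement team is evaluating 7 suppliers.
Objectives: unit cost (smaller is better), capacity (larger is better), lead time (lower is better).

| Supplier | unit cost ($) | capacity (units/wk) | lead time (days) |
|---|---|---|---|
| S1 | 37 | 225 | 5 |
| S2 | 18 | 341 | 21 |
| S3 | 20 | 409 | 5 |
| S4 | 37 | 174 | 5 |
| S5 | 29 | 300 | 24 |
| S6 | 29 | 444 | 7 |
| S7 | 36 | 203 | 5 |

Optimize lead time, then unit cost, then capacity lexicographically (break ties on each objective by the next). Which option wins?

S3

First minimize lead time: best is 5, kept {S1, S3, S4, S7}.
Then minimize unit cost: best is 20, kept {S3}.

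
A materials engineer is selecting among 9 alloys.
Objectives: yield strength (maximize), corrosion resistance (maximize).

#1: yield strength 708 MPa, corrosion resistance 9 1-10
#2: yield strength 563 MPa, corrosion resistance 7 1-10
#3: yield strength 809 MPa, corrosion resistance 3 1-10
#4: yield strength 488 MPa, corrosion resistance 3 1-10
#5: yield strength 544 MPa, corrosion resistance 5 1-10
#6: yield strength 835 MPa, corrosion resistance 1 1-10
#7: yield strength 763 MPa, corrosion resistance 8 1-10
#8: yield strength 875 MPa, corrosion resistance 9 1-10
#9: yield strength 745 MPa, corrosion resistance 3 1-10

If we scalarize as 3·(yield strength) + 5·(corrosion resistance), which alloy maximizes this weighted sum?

#8

#1: 3·708 + 5·9 = 2169
#2: 3·563 + 5·7 = 1724
#3: 3·809 + 5·3 = 2442
#4: 3·488 + 5·3 = 1479
#5: 3·544 + 5·5 = 1657
#6: 3·835 + 5·1 = 2510
#7: 3·763 + 5·8 = 2329
#8: 3·875 + 5·9 = 2670
#9: 3·745 + 5·3 = 2250
Highest: #8 at 2670.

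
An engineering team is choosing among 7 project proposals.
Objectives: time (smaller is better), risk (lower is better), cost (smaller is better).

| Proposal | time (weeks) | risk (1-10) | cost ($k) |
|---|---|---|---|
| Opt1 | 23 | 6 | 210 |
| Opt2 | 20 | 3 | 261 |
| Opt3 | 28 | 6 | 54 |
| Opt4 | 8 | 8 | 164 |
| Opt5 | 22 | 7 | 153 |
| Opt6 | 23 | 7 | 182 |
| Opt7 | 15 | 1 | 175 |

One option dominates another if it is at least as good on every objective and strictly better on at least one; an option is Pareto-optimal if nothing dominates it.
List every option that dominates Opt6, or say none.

Opt5, Opt7

Opt5: time 22≤23, risk 7≤7, cost 153≤182 — dominates Opt6.
Opt7: time 15≤23, risk 1≤7, cost 175≤182 — dominates Opt6.
Others (Opt1, Opt2, Opt3, Opt4) are each worse than Opt6 on at least one objective.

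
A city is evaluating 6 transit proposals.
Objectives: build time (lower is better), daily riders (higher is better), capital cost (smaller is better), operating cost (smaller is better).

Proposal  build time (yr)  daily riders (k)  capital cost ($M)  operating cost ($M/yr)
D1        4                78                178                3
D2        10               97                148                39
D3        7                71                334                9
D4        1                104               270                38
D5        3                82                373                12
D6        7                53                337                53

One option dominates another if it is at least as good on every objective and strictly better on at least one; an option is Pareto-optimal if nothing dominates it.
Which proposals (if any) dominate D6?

D1, D3, D4

D1: build time 4≤7, daily riders 78≥53, capital cost 178≤337, operating cost 3≤53 — dominates D6.
D3: build time 7≤7, daily riders 71≥53, capital cost 334≤337, operating cost 9≤53 — dominates D6.
D4: build time 1≤7, daily riders 104≥53, capital cost 270≤337, operating cost 38≤53 — dominates D6.
Others (D2, D5) are each worse than D6 on at least one objective.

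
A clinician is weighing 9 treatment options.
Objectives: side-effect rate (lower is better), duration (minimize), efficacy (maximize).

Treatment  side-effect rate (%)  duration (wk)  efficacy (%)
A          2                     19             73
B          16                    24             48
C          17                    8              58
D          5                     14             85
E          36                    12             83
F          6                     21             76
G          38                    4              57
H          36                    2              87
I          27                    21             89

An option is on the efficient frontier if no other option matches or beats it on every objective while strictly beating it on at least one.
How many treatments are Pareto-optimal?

5

A: not dominated (best side-effect rate).
B: dominated by A (side-effect rate 2≤16, duration 19≤24, efficacy 73≥48).
C: not dominated.
D: not dominated.
E: dominated by H (side-effect rate 36≤36, duration 2≤12, efficacy 87≥83).
F: dominated by D (side-effect rate 5≤6, duration 14≤21, efficacy 85≥76).
G: dominated by H (side-effect rate 36≤38, duration 2≤4, efficacy 87≥57).
H: not dominated (best duration).
I: not dominated (best efficacy).
Pareto-optimal: A, C, D, H, I → 5.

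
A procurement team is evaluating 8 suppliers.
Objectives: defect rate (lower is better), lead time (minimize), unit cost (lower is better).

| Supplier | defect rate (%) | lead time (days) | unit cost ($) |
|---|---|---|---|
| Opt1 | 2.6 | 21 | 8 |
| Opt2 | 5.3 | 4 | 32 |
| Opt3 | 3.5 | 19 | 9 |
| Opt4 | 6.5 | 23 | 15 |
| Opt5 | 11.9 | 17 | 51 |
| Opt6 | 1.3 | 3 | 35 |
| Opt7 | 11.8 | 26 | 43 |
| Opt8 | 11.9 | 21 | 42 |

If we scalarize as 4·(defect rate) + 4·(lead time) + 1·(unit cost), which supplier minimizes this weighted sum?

Opt6

Opt1: 4·2.6 + 4·21 + 1·8 = 102.4
Opt2: 4·5.3 + 4·4 + 1·32 = 69.2
Opt3: 4·3.5 + 4·19 + 1·9 = 99.0
Opt4: 4·6.5 + 4·23 + 1·15 = 133.0
Opt5: 4·11.9 + 4·17 + 1·51 = 166.6
Opt6: 4·1.3 + 4·3 + 1·35 = 52.2
Opt7: 4·11.8 + 4·26 + 1·43 = 194.2
Opt8: 4·11.9 + 4·21 + 1·42 = 173.6
Lowest: Opt6 at 52.2.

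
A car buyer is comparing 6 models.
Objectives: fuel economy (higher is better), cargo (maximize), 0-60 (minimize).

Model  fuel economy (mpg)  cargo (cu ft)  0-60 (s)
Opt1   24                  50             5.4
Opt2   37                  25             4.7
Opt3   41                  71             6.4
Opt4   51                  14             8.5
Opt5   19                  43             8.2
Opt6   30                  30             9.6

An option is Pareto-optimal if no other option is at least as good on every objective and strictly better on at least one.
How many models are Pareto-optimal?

4

Opt1: not dominated.
Opt2: not dominated (best 0-60).
Opt3: not dominated (best cargo).
Opt4: not dominated (best fuel economy).
Opt5: dominated by Opt1 (fuel economy 24≥19, cargo 50≥43, 0-60 5.4≤8.2).
Opt6: dominated by Opt3 (fuel economy 41≥30, cargo 71≥30, 0-60 6.4≤9.6).
Pareto-optimal: Opt1, Opt2, Opt3, Opt4 → 4.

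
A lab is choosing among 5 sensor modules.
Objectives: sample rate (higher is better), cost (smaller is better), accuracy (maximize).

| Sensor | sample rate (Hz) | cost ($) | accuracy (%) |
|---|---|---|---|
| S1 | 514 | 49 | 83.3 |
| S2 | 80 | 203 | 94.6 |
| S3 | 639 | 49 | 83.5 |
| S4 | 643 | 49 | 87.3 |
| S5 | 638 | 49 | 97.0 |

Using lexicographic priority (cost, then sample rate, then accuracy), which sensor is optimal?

First minimize cost: best is 49, kept {S1, S3, S4, S5}.
Then maximize sample rate: best is 643, kept {S4}.

S4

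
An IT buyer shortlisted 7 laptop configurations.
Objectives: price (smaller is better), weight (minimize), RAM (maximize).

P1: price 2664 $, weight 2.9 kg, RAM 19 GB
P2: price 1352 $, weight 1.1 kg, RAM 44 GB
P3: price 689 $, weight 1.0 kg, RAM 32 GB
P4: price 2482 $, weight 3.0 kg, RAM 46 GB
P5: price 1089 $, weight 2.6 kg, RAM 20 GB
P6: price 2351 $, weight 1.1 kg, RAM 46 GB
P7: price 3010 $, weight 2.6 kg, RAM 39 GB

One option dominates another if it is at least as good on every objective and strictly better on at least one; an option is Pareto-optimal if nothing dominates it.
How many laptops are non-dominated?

3

P1: dominated by P2 (price 1352≤2664, weight 1.1≤2.9, RAM 44≥19).
P2: not dominated.
P3: not dominated (best price).
P4: dominated by P6 (price 2351≤2482, weight 1.1≤3.0, RAM 46≥46).
P5: dominated by P3 (price 689≤1089, weight 1.0≤2.6, RAM 32≥20).
P6: not dominated.
P7: dominated by P2 (price 1352≤3010, weight 1.1≤2.6, RAM 44≥39).
Pareto-optimal: P2, P3, P6 → 3.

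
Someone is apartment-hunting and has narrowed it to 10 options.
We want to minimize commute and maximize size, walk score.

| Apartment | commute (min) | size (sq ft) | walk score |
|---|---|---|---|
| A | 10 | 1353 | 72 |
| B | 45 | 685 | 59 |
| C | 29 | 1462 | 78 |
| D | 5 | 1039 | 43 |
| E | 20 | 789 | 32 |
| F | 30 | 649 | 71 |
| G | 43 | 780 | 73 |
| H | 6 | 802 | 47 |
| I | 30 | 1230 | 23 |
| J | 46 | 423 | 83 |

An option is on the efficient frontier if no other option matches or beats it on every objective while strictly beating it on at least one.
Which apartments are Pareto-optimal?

A, C, D, H, J

A: not dominated.
B: dominated by A (commute 10≤45, size 1353≥685, walk score 72≥59).
C: not dominated (best size).
D: not dominated (best commute).
E: dominated by A (commute 10≤20, size 1353≥789, walk score 72≥32).
F: dominated by A (commute 10≤30, size 1353≥649, walk score 72≥71).
G: dominated by C (commute 29≤43, size 1462≥780, walk score 78≥73).
H: not dominated.
I: dominated by A (commute 10≤30, size 1353≥1230, walk score 72≥23).
J: not dominated (best walk score).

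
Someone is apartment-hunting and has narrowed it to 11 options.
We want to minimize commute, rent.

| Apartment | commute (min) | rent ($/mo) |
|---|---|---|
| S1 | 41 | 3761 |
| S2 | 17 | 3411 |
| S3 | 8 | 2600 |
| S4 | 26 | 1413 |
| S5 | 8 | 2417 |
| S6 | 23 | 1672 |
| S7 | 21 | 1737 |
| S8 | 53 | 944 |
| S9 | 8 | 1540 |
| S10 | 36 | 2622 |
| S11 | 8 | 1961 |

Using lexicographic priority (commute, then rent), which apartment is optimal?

S9

First minimize commute: best is 8, kept {S3, S5, S9, S11}.
Then minimize rent: best is 1540, kept {S9}.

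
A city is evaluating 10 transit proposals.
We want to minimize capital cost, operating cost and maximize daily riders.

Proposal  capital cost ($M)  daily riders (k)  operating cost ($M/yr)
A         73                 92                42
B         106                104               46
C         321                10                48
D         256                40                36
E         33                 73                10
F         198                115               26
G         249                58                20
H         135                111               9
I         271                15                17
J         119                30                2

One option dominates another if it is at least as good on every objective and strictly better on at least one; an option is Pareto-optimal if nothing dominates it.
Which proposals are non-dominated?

A: not dominated.
B: not dominated.
C: dominated by A (capital cost 73≤321, daily riders 92≥10, operating cost 42≤48).
D: dominated by E (capital cost 33≤256, daily riders 73≥40, operating cost 10≤36).
E: not dominated (best capital cost).
F: not dominated (best daily riders).
G: dominated by E (capital cost 33≤249, daily riders 73≥58, operating cost 10≤20).
H: not dominated.
I: dominated by E (capital cost 33≤271, daily riders 73≥15, operating cost 10≤17).
J: not dominated (best operating cost).

A, B, E, F, H, J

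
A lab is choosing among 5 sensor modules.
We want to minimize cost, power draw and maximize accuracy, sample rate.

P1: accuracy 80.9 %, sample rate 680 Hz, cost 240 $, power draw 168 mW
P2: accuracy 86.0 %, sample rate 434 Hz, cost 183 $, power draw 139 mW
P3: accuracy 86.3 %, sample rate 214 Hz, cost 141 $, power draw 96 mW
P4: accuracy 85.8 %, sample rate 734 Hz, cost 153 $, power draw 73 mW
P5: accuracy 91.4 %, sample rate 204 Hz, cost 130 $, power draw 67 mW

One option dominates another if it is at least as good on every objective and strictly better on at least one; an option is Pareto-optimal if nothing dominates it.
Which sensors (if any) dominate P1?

P4: accuracy 85.8≥80.9, sample rate 734≥680, cost 153≤240, power draw 73≤168 — dominates P1.
Others (P2, P3, P5) are each worse than P1 on at least one objective.

P4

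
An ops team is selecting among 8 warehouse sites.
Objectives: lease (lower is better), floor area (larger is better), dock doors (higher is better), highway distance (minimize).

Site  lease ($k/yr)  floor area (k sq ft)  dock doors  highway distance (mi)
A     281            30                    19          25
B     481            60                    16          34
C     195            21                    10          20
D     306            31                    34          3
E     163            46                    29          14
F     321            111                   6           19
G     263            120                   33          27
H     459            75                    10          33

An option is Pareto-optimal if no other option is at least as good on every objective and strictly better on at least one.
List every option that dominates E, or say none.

none

A: worse on lease (281 vs 163).
B: worse on lease (481 vs 163).
C: worse on lease (195 vs 163).
D: worse on lease (306 vs 163).
F: worse on lease (321 vs 163).
G: worse on lease (263 vs 163).
H: worse on lease (459 vs 163).
No option dominates E.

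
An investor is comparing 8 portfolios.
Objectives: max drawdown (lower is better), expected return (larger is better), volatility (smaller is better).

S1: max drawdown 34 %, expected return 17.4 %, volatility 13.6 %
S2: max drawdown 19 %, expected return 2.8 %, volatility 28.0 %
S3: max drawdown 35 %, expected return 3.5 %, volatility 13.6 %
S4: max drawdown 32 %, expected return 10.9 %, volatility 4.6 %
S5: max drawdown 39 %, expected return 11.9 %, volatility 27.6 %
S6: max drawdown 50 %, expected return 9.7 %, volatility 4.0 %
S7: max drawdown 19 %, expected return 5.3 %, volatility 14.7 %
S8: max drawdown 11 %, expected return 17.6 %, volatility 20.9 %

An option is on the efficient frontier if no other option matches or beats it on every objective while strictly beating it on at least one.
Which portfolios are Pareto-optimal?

S1, S4, S6, S7, S8

S1: not dominated.
S2: dominated by S7 (max drawdown 19≤19, expected return 5.3≥2.8, volatility 14.7≤28.0).
S3: dominated by S1 (max drawdown 34≤35, expected return 17.4≥3.5, volatility 13.6≤13.6).
S4: not dominated.
S5: dominated by S1 (max drawdown 34≤39, expected return 17.4≥11.9, volatility 13.6≤27.6).
S6: not dominated (best volatility).
S7: not dominated.
S8: not dominated (best max drawdown).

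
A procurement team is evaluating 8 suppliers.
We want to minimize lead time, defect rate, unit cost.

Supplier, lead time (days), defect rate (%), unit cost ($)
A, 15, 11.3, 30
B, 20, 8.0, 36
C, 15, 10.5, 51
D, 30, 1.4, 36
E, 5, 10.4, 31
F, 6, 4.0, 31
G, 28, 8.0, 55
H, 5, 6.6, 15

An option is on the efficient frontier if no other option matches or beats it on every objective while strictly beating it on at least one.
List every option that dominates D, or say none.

A: worse on defect rate (11.3 vs 1.4).
B: worse on defect rate (8.0 vs 1.4).
C: worse on defect rate (10.5 vs 1.4).
E: worse on defect rate (10.4 vs 1.4).
F: worse on defect rate (4.0 vs 1.4).
G: worse on defect rate (8.0 vs 1.4).
H: worse on defect rate (6.6 vs 1.4).
No option dominates D.

none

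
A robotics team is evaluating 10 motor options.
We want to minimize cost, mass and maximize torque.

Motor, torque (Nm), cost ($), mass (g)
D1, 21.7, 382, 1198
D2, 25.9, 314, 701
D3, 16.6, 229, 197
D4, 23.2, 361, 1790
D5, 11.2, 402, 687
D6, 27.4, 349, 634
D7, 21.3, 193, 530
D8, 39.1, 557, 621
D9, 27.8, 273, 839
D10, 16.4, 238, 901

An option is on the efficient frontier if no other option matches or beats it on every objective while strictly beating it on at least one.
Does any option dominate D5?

D3 vs D5: torque 16.6≥11.2, cost 229≤402, mass 197≤687 — D3 is at least as good on every objective and strictly better on at least one, so D3 dominates D5.

Yes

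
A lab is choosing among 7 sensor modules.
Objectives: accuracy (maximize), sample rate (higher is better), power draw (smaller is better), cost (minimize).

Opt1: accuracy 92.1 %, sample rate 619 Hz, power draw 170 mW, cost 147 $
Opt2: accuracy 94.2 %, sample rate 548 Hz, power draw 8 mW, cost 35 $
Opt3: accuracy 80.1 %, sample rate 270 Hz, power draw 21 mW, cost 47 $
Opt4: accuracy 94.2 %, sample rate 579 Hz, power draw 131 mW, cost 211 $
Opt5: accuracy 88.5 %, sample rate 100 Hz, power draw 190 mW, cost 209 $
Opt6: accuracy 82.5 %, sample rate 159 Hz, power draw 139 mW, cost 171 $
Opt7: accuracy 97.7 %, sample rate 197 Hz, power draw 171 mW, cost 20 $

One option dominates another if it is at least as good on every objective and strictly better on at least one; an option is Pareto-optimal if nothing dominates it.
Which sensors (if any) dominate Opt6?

Opt2: accuracy 94.2≥82.5, sample rate 548≥159, power draw 8≤139, cost 35≤171 — dominates Opt6.
Others (Opt1, Opt3, Opt4, Opt5, Opt7) are each worse than Opt6 on at least one objective.

Opt2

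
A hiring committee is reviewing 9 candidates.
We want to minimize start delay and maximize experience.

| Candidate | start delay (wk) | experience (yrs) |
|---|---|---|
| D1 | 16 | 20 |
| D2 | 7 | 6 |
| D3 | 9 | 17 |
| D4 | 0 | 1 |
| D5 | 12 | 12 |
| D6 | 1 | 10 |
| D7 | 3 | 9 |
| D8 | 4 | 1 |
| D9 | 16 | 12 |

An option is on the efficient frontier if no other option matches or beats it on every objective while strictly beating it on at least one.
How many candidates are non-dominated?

4

D1: not dominated (best experience).
D2: dominated by D6 (start delay 1≤7, experience 10≥6).
D3: not dominated.
D4: not dominated (best start delay).
D5: dominated by D3 (start delay 9≤12, experience 17≥12).
D6: not dominated.
D7: dominated by D6 (start delay 1≤3, experience 10≥9).
D8: dominated by D4 (start delay 0≤4, experience 1≥1).
D9: dominated by D1 (start delay 16≤16, experience 20≥12).
Pareto-optimal: D1, D3, D4, D6 → 4.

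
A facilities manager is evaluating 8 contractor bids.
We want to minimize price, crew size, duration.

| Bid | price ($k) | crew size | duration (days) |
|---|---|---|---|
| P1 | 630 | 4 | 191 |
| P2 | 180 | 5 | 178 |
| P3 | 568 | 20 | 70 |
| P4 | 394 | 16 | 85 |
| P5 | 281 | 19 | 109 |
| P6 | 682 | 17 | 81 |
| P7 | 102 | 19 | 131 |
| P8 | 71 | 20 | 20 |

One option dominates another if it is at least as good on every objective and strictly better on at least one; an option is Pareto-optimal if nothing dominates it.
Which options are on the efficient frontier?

P1, P2, P4, P5, P6, P7, P8

P1: not dominated (best crew size).
P2: not dominated.
P3: dominated by P8 (price 71≤568, crew size 20≤20, duration 20≤70).
P4: not dominated.
P5: not dominated.
P6: not dominated.
P7: not dominated.
P8: not dominated (best price).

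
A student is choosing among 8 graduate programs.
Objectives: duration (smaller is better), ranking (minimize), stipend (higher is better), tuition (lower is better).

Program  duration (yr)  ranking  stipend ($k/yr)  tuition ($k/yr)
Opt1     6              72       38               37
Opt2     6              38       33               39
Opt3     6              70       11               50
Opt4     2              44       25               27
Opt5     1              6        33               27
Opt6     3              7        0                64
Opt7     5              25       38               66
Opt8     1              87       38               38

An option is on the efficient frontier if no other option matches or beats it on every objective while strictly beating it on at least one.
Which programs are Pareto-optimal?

Opt1: not dominated.
Opt2: dominated by Opt5 (duration 1≤6, ranking 6≤38, stipend 33≥33, tuition 27≤39).
Opt3: dominated by Opt2 (duration 6≤6, ranking 38≤70, stipend 33≥11, tuition 39≤50).
Opt4: dominated by Opt5 (duration 1≤2, ranking 6≤44, stipend 33≥25, tuition 27≤27).
Opt5: not dominated (best ranking).
Opt6: dominated by Opt5 (duration 1≤3, ranking 6≤7, stipend 33≥0, tuition 27≤64).
Opt7: not dominated.
Opt8: not dominated.

Opt1, Opt5, Opt7, Opt8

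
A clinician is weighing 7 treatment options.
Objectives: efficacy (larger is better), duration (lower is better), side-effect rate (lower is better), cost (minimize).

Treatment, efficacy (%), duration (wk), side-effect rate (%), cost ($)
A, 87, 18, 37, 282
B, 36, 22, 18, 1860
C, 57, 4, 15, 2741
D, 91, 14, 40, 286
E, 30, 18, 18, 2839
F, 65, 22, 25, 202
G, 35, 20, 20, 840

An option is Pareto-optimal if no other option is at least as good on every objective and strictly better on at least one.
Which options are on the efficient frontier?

A, B, C, D, F, G

A: not dominated.
B: not dominated.
C: not dominated (best duration).
D: not dominated (best efficacy).
E: dominated by C (efficacy 57≥30, duration 4≤18, side-effect rate 15≤18, cost 2741≤2839).
F: not dominated (best cost).
G: not dominated.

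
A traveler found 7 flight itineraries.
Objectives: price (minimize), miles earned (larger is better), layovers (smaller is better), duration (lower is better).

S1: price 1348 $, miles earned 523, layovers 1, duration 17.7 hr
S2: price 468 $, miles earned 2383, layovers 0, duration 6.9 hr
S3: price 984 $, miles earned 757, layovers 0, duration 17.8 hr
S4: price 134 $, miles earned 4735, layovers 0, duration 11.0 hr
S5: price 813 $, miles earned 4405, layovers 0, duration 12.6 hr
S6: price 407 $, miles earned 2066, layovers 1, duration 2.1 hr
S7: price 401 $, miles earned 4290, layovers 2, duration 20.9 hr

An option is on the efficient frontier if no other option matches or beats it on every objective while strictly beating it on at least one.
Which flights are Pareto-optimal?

S1: dominated by S2 (price 468≤1348, miles earned 2383≥523, layovers 0≤1, duration 6.9≤17.7).
S2: not dominated.
S3: dominated by S2 (price 468≤984, miles earned 2383≥757, layovers 0≤0, duration 6.9≤17.8).
S4: not dominated (best price).
S5: dominated by S4 (price 134≤813, miles earned 4735≥4405, layovers 0≤0, duration 11.0≤12.6).
S6: not dominated (best duration).
S7: dominated by S4 (price 134≤401, miles earned 4735≥4290, layovers 0≤2, duration 11.0≤20.9).

S2, S4, S6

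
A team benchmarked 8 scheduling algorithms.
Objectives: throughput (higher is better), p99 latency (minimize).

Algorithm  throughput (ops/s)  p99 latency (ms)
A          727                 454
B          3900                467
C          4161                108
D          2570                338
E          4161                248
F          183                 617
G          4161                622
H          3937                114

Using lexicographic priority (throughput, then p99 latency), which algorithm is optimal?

C

First maximize throughput: best is 4161, kept {C, E, G}.
Then minimize p99 latency: best is 108, kept {C}.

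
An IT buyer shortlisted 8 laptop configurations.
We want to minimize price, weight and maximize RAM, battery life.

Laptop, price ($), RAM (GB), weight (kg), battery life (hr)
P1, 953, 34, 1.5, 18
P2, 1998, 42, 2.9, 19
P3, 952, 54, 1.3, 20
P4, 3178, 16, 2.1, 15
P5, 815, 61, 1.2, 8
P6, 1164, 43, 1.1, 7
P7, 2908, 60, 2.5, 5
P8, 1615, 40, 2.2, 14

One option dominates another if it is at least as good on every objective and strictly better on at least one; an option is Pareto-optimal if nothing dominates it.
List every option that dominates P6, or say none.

none

P1: worse on RAM (34 vs 43).
P2: worse on price (1998 vs 1164).
P3: worse on weight (1.3 vs 1.1).
P4: worse on price (3178 vs 1164).
P5: worse on weight (1.2 vs 1.1).
P7: worse on price (2908 vs 1164).
P8: worse on price (1615 vs 1164).
No option dominates P6.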